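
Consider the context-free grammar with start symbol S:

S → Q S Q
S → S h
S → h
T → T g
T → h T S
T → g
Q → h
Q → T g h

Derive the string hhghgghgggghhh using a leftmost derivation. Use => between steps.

S => QSQ => TghSQ => TgghSQ => TggghSQ => TgggghSQ => hTSgggghSQ => hTgSgggghSQ => hTggSgggghSQ => hhTSggSgggghSQ => hhgSggSgggghSQ => hhghggSgggghSQ => hhghgghgggghSQ => hhghgghgggghhQ => hhghgghgggghhh

S => QSQ   [S → Q S Q]
QSQ => TghSQ   [Q → T g h]
TghSQ => TgghSQ   [T → T g]
TgghSQ => TggghSQ   [T → T g]
TggghSQ => TgggghSQ   [T → T g]
TgggghSQ => hTSgggghSQ   [T → h T S]
hTSgggghSQ => hTgSgggghSQ   [T → T g]
hTgSgggghSQ => hTggSgggghSQ   [T → T g]
hTggSgggghSQ => hhTSggSgggghSQ   [T → h T S]
hhTSggSgggghSQ => hhgSggSgggghSQ   [T → g]
hhgSggSgggghSQ => hhghggSgggghSQ   [S → h]
hhghggSgggghSQ => hhghgghgggghSQ   [S → h]
hhghgghgggghSQ => hhghgghgggghhQ   [S → h]
hhghgghgggghhQ => hhghgghgggghhh   [Q → h]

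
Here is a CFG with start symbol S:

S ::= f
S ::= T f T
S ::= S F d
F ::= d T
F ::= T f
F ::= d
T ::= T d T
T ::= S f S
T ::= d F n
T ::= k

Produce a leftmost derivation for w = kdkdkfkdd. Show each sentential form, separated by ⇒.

S ⇒ SFd ⇒ TfTFd ⇒ TdTfTFd ⇒ TdTdTfTFd ⇒ kdTdTfTFd ⇒ kdkdTfTFd ⇒ kdkdkfTFd ⇒ kdkdkfkFd ⇒ kdkdkfkdd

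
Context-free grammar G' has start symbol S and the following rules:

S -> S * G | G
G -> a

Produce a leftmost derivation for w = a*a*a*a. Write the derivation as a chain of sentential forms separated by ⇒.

S ⇒ S*G ⇒ S*G*G ⇒ S*G*G*G ⇒ G*G*G*G ⇒ a*G*G*G ⇒ a*a*G*G ⇒ a*a*a*G ⇒ a*a*a*a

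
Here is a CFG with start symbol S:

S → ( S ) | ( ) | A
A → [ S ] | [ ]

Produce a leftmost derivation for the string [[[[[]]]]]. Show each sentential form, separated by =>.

S => A => [S] => [A] => [[S]] => [[A]] => [[[S]]] => [[[A]]] => [[[[S]]]] => [[[[A]]]] => [[[[[]]]]]

S => A   [S → A]
A => [S]   [A → [ S ]]
[S] => [A]   [S → A]
[A] => [[S]]   [A → [ S ]]
[[S]] => [[A]]   [S → A]
[[A]] => [[[S]]]   [A → [ S ]]
[[[S]]] => [[[A]]]   [S → A]
[[[A]]] => [[[[S]]]]   [A → [ S ]]
[[[[S]]]] => [[[[A]]]]   [S → A]
[[[[A]]]] => [[[[[]]]]]   [A → [ ]]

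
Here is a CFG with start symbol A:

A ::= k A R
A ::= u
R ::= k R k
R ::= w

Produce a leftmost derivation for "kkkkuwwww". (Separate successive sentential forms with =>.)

A => kAR => kkARR => kkkARRR => kkkkARRRR => kkkkuRRRR => kkkkuwRRR => kkkkuwwRR => kkkkuwwwR => kkkkuwwww

A => kAR   [A ::= k A R]
kAR => kkARR   [A ::= k A R]
kkARR => kkkARRR   [A ::= k A R]
kkkARRR => kkkkARRRR   [A ::= k A R]
kkkkARRRR => kkkkuRRRR   [A ::= u]
kkkkuRRRR => kkkkuwRRR   [R ::= w]
kkkkuwRRR => kkkkuwwRR   [R ::= w]
kkkkuwwRR => kkkkuwwwR   [R ::= w]
kkkkuwwwR => kkkkuwwww   [R ::= w]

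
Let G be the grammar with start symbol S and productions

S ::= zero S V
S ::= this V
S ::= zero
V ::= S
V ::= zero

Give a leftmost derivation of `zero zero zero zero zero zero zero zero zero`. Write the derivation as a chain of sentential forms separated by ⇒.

S ⇒ zero S V ⇒ zero zero S V V ⇒ zero zero zero S V V V ⇒ zero zero zero zero V V V ⇒ zero zero zero zero zero V V ⇒ zero zero zero zero zero S V ⇒ zero zero zero zero zero zero V ⇒ zero zero zero zero zero zero S ⇒ zero zero zero zero zero zero zero S V ⇒ zero zero zero zero zero zero zero zero V ⇒ zero zero zero zero zero zero zero zero zero

S ⇒ zero S V   [S ::= zero S V]
zero S V ⇒ zero zero S V V   [S ::= zero S V]
zero zero S V V ⇒ zero zero zero S V V V   [S ::= zero S V]
zero zero zero S V V V ⇒ zero zero zero zero V V V   [S ::= zero]
zero zero zero zero V V V ⇒ zero zero zero zero zero V V   [V ::= zero]
zero zero zero zero zero V V ⇒ zero zero zero zero zero S V   [V ::= S]
zero zero zero zero zero S V ⇒ zero zero zero zero zero zero V   [S ::= zero]
zero zero zero zero zero zero V ⇒ zero zero zero zero zero zero S   [V ::= S]
zero zero zero zero zero zero S ⇒ zero zero zero zero zero zero zero S V   [S ::= zero S V]
zero zero zero zero zero zero zero S V ⇒ zero zero zero zero zero zero zero zero V   [S ::= zero]
zero zero zero zero zero zero zero zero V ⇒ zero zero zero zero zero zero zero zero zero   [V ::= zero]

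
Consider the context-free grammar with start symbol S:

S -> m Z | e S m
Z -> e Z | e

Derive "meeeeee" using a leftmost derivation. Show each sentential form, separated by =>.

S => mZ   [S -> m Z]
mZ => meZ   [Z -> e Z]
meZ => meeZ   [Z -> e Z]
meeZ => meeeZ   [Z -> e Z]
meeeZ => meeeeZ   [Z -> e Z]
meeeeZ => meeeeeZ   [Z -> e Z]
meeeeeZ => meeeeee   [Z -> e]

S => mZ => meZ => meeZ => meeeZ => meeeeZ => meeeeeZ => meeeeee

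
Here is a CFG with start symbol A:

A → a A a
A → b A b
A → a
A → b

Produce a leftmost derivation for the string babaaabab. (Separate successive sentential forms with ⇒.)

A ⇒ bAb   [A → b A b]
bAb ⇒ baAab   [A → a A a]
baAab ⇒ babAbab   [A → b A b]
babAbab ⇒ babaAabab   [A → a A a]
babaAabab ⇒ babaaabab   [A → a]

A⇒bAb⇒baAab⇒babAbab⇒babaAabab⇒babaaabab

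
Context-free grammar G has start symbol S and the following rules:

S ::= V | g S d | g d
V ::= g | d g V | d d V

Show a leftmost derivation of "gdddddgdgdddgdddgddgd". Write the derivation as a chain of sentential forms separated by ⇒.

S ⇒ gSd   [S ::= g S d]
gSd ⇒ gVd   [S ::= V]
gVd ⇒ gddVd   [V ::= d d V]
gddVd ⇒ gddddVd   [V ::= d d V]
gddddVd ⇒ gdddddgVd   [V ::= d g V]
gdddddgVd ⇒ gdddddgdgVd   [V ::= d g V]
gdddddgdgVd ⇒ gdddddgdgddVd   [V ::= d d V]
gdddddgdgddVd ⇒ gdddddgdgdddgVd   [V ::= d g V]
gdddddgdgdddgVd ⇒ gdddddgdgdddgddVd   [V ::= d d V]
gdddddgdgdddgddVd ⇒ gdddddgdgdddgdddgVd   [V ::= d g V]
gdddddgdgdddgdddgVd ⇒ gdddddgdgdddgdddgddVd   [V ::= d d V]
gdddddgdgdddgdddgddVd ⇒ gdddddgdgdddgdddgddgd   [V ::= g]

S ⇒ gSd ⇒ gVd ⇒ gddVd ⇒ gddddVd ⇒ gdddddgVd ⇒ gdddddgdgVd ⇒ gdddddgdgddVd ⇒ gdddddgdgdddgVd ⇒ gdddddgdgdddgddVd ⇒ gdddddgdgdddgdddgVd ⇒ gdddddgdgdddgdddgddVd ⇒ gdddddgdgdddgdddgddgd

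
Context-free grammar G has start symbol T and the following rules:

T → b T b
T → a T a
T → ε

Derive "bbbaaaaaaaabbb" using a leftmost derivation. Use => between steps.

T=>bTb=>bbTbb=>bbbTbbb=>bbbaTabbb=>bbbaaTaabbb=>bbbaaaTaaabbb=>bbbaaaaTaaaabbb=>bbbaaaaaaaabbb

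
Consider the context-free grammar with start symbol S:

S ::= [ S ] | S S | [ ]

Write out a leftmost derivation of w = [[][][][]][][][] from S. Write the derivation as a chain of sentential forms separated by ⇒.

S ⇒ SS   [S ::= S S]
SS ⇒ SSS   [S ::= S S]
SSS ⇒ SSSS   [S ::= S S]
SSSS ⇒ [S]SSS   [S ::= [ S ]]
[S]SSS ⇒ [SS]SSS   [S ::= S S]
[SS]SSS ⇒ [SSS]SSS   [S ::= S S]
[SSS]SSS ⇒ [[]SS]SSS   [S ::= [ ]]
[[]SS]SSS ⇒ [[]SSS]SSS   [S ::= S S]
[[]SSS]SSS ⇒ [[][]SS]SSS   [S ::= [ ]]
[[][]SS]SSS ⇒ [[][][]S]SSS   [S ::= [ ]]
[[][][]S]SSS ⇒ [[][][][]]SSS   [S ::= [ ]]
[[][][][]]SSS ⇒ [[][][][]][]SS   [S ::= [ ]]
[[][][][]][]SS ⇒ [[][][][]][][]S   [S ::= [ ]]
[[][][][]][][]S ⇒ [[][][][]][][][]   [S ::= [ ]]

S ⇒ SS ⇒ SSS ⇒ SSSS ⇒ [S]SSS ⇒ [SS]SSS ⇒ [SSS]SSS ⇒ [[]SS]SSS ⇒ [[]SSS]SSS ⇒ [[][]SS]SSS ⇒ [[][][]S]SSS ⇒ [[][][][]]SSS ⇒ [[][][][]][]SS ⇒ [[][][][]][][]S ⇒ [[][][][]][][][]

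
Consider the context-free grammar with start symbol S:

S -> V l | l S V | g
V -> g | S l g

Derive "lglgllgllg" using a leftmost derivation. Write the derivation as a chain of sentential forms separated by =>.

S => lSV => lVlV => lglV => lglSlg => lglVllg => lglSlgllg => lglVllgllg => lglgllgllg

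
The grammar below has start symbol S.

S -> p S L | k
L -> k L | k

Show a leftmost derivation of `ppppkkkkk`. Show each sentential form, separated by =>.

S=>pSL=>ppSLL=>pppSLLL=>ppppSLLLL=>ppppkLLLL=>ppppkkLLL=>ppppkkkLL=>ppppkkkkL=>ppppkkkkk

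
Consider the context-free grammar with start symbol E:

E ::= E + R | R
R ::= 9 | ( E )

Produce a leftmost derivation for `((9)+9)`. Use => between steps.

E => R   [E ::= R]
R => (E)   [R ::= ( E )]
(E) => (E+R)   [E ::= E + R]
(E+R) => (R+R)   [E ::= R]
(R+R) => ((E)+R)   [R ::= ( E )]
((E)+R) => ((R)+R)   [E ::= R]
((R)+R) => ((9)+R)   [R ::= 9]
((9)+R) => ((9)+9)   [R ::= 9]

E => R => (E) => (E+R) => (R+R) => ((E)+R) => ((R)+R) => ((9)+R) => ((9)+9)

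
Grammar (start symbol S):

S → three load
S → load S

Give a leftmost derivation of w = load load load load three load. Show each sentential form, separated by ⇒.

S ⇒ load S ⇒ load load S ⇒ load load load S ⇒ load load load load S ⇒ load load load load three load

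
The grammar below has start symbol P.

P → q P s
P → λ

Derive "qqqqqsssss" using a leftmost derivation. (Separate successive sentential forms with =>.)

P=>qPs=>qqPss=>qqqPsss=>qqqqPssss=>qqqqqPsssss=>qqqqqsssss

P => qPs   [P → q P s]
qPs => qqPss   [P → q P s]
qqPss => qqqPsss   [P → q P s]
qqqPsss => qqqqPssss   [P → q P s]
qqqqPssss => qqqqqPsssss   [P → q P s]
qqqqqPsssss => qqqqqsssss   [P → λ]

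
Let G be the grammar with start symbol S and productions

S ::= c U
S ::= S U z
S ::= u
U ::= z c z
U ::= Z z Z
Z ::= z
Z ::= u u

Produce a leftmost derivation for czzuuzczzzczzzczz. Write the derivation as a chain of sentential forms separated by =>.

S=>SUz=>SUzUz=>SUzUzUz=>cUUzUzUz=>cZzZUzUzUz=>czzZUzUzUz=>czzuuUzUzUz=>czzuuzczzUzUz=>czzuuzczzzczzUz=>czzuuzczzzczzzczz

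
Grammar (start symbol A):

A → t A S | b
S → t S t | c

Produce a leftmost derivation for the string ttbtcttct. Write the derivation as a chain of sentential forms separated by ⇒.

A ⇒ tAS   [A → t A S]
tAS ⇒ ttASS   [A → t A S]
ttASS ⇒ ttbSS   [A → b]
ttbSS ⇒ ttbtStS   [S → t S t]
ttbtStS ⇒ ttbtctS   [S → c]
ttbtctS ⇒ ttbtcttSt   [S → t S t]
ttbtcttSt ⇒ ttbtcttct   [S → c]

A⇒tAS⇒ttASS⇒ttbSS⇒ttbtStS⇒ttbtctS⇒ttbtcttSt⇒ttbtcttct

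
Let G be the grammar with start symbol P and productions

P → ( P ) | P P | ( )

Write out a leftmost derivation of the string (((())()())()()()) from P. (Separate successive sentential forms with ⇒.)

P ⇒ (P) ⇒ (PP) ⇒ (PPP) ⇒ (PPPP) ⇒ ((P)PPP) ⇒ ((PP)PPP) ⇒ ((PPP)PPP) ⇒ (((P)PP)PPP) ⇒ (((())PP)PPP) ⇒ (((())()P)PPP) ⇒ (((())()())PPP) ⇒ (((())()())()PP) ⇒ (((())()())()()P) ⇒ (((())()())()()())

P ⇒ (P)   [P → ( P )]
(P) ⇒ (PP)   [P → P P]
(PP) ⇒ (PPP)   [P → P P]
(PPP) ⇒ (PPPP)   [P → P P]
(PPPP) ⇒ ((P)PPP)   [P → ( P )]
((P)PPP) ⇒ ((PP)PPP)   [P → P P]
((PP)PPP) ⇒ ((PPP)PPP)   [P → P P]
((PPP)PPP) ⇒ (((P)PP)PPP)   [P → ( P )]
(((P)PP)PPP) ⇒ (((())PP)PPP)   [P → ( )]
(((())PP)PPP) ⇒ (((())()P)PPP)   [P → ( )]
(((())()P)PPP) ⇒ (((())()())PPP)   [P → ( )]
(((())()())PPP) ⇒ (((())()())()PP)   [P → ( )]
(((())()())()PP) ⇒ (((())()())()()P)   [P → ( )]
(((())()())()()P) ⇒ (((())()())()()())   [P → ( )]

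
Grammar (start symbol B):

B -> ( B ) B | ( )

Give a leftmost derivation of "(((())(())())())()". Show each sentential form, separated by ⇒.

B ⇒ (B)B   [B -> ( B ) B]
(B)B ⇒ ((B)B)B   [B -> ( B ) B]
((B)B)B ⇒ (((B)B)B)B   [B -> ( B ) B]
(((B)B)B)B ⇒ (((())B)B)B   [B -> ( )]
(((())B)B)B ⇒ (((())(B)B)B)B   [B -> ( B ) B]
(((())(B)B)B)B ⇒ (((())(())B)B)B   [B -> ( )]
(((())(())B)B)B ⇒ (((())(())())B)B   [B -> ( )]
(((())(())())B)B ⇒ (((())(())())())B   [B -> ( )]
(((())(())())())B ⇒ (((())(())())())()   [B -> ( )]

B ⇒ (B)B ⇒ ((B)B)B ⇒ (((B)B)B)B ⇒ (((())B)B)B ⇒ (((())(B)B)B)B ⇒ (((())(())B)B)B ⇒ (((())(())())B)B ⇒ (((())(())())())B ⇒ (((())(())())())()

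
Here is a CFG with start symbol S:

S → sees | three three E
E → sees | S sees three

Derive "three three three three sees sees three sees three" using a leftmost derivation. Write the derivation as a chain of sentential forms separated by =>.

S => three three E => three three S sees three => three three three three E sees three => three three three three S sees three sees three => three three three three sees sees three sees three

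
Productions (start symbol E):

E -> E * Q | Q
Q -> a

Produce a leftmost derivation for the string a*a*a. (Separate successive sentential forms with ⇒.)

E ⇒ E*Q ⇒ E*Q*Q ⇒ Q*Q*Q ⇒ a*Q*Q ⇒ a*a*Q ⇒ a*a*a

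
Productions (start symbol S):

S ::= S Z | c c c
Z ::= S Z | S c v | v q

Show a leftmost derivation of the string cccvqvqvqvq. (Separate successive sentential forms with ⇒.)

S ⇒ SZ   [S ::= S Z]
SZ ⇒ SZZ   [S ::= S Z]
SZZ ⇒ SZZZ   [S ::= S Z]
SZZZ ⇒ SZZZZ   [S ::= S Z]
SZZZZ ⇒ cccZZZZ   [S ::= c c c]
cccZZZZ ⇒ cccvqZZZ   [Z ::= v q]
cccvqZZZ ⇒ cccvqvqZZ   [Z ::= v q]
cccvqvqZZ ⇒ cccvqvqvqZ   [Z ::= v q]
cccvqvqvqZ ⇒ cccvqvqvqvq   [Z ::= v q]

S ⇒ SZ ⇒ SZZ ⇒ SZZZ ⇒ SZZZZ ⇒ cccZZZZ ⇒ cccvqZZZ ⇒ cccvqvqZZ ⇒ cccvqvqvqZ ⇒ cccvqvqvqvq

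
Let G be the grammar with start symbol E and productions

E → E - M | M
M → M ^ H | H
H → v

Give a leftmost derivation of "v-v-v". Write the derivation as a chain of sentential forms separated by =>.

E => E-M => E-M-M => M-M-M => H-M-M => v-M-M => v-H-M => v-v-M => v-v-H => v-v-v

E => E-M   [E → E - M]
E-M => E-M-M   [E → E - M]
E-M-M => M-M-M   [E → M]
M-M-M => H-M-M   [M → H]
H-M-M => v-M-M   [H → v]
v-M-M => v-H-M   [M → H]
v-H-M => v-v-M   [H → v]
v-v-M => v-v-H   [M → H]
v-v-H => v-v-v   [H → v]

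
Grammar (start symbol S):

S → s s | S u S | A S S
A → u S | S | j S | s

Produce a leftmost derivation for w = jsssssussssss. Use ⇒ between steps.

S ⇒ ASS   [S → A S S]
ASS ⇒ jSSS   [A → j S]
jSSS ⇒ jSuSSS   [S → S u S]
jSuSSS ⇒ jASSuSSS   [S → A S S]
jASSuSSS ⇒ jsSSuSSS   [A → s]
jsSSuSSS ⇒ jsssSuSSS   [S → s s]
jsssSuSSS ⇒ jsssssuSSS   [S → s s]
jsssssuSSS ⇒ jsssssussSS   [S → s s]
jsssssussSS ⇒ jsssssussssS   [S → s s]
jsssssussssS ⇒ jsssssussssss   [S → s s]

S ⇒ ASS ⇒ jSSS ⇒ jSuSSS ⇒ jASSuSSS ⇒ jsSSuSSS ⇒ jsssSuSSS ⇒ jsssssuSSS ⇒ jsssssussSS ⇒ jsssssussssS ⇒ jsssssussssss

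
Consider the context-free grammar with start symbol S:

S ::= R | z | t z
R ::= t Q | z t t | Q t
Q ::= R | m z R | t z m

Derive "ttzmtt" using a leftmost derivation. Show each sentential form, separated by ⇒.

S ⇒ R   [S ::= R]
R ⇒ Qt   [R ::= Q t]
Qt ⇒ Rt   [Q ::= R]
Rt ⇒ tQt   [R ::= t Q]
tQt ⇒ tRt   [Q ::= R]
tRt ⇒ tQtt   [R ::= Q t]
tQtt ⇒ ttzmtt   [Q ::= t z m]

S ⇒ R ⇒ Qt ⇒ Rt ⇒ tQt ⇒ tRt ⇒ tQtt ⇒ ttzmtt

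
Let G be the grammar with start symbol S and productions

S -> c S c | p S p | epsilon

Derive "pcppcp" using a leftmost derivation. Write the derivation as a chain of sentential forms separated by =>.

S => pSp   [S -> p S p]
pSp => pcScp   [S -> c S c]
pcScp => pcpSpcp   [S -> p S p]
pcpSpcp => pcppcp   [S -> epsilon]

S => pSp => pcScp => pcpSpcp => pcppcp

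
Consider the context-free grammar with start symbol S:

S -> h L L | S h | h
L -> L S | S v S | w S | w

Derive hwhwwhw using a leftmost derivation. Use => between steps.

S => hLL => hwSL => hwShL => hwhLLhL => hwhwLhL => hwhwwhL => hwhwwhw

S => hLL   [S -> h L L]
hLL => hwSL   [L -> w S]
hwSL => hwShL   [S -> S h]
hwShL => hwhLLhL   [S -> h L L]
hwhLLhL => hwhwLhL   [L -> w]
hwhwLhL => hwhwwhL   [L -> w]
hwhwwhL => hwhwwhw   [L -> w]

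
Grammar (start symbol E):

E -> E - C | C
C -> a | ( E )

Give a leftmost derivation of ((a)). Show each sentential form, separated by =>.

E => C => (E) => (C) => ((E)) => ((C)) => ((a))

E => C   [E -> C]
C => (E)   [C -> ( E )]
(E) => (C)   [E -> C]
(C) => ((E))   [C -> ( E )]
((E)) => ((C))   [E -> C]
((C)) => ((a))   [C -> a]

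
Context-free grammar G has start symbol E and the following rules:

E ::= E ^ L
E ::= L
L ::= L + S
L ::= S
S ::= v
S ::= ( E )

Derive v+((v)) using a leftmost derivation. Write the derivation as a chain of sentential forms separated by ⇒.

E ⇒ L ⇒ L+S ⇒ S+S ⇒ v+S ⇒ v+(E) ⇒ v+(L) ⇒ v+(S) ⇒ v+((E)) ⇒ v+((L)) ⇒ v+((S)) ⇒ v+((v))

E ⇒ L   [E ::= L]
L ⇒ L+S   [L ::= L + S]
L+S ⇒ S+S   [L ::= S]
S+S ⇒ v+S   [S ::= v]
v+S ⇒ v+(E)   [S ::= ( E )]
v+(E) ⇒ v+(L)   [E ::= L]
v+(L) ⇒ v+(S)   [L ::= S]
v+(S) ⇒ v+((E))   [S ::= ( E )]
v+((E)) ⇒ v+((L))   [E ::= L]
v+((L)) ⇒ v+((S))   [L ::= S]
v+((S)) ⇒ v+((v))   [S ::= v]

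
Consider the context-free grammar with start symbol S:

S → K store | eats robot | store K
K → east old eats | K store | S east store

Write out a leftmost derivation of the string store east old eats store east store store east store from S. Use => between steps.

S => store K => store S east store => store K store east store => store S east store store east store => store K store east store store east store => store east old eats store east store store east store

S => store K   [S → store K]
store K => store S east store   [K → S east store]
store S east store => store K store east store   [S → K store]
store K store east store => store S east store store east store   [K → S east store]
store S east store store east store => store K store east store store east store   [S → K store]
store K store east store store east store => store east old eats store east store store east store   [K → east old eats]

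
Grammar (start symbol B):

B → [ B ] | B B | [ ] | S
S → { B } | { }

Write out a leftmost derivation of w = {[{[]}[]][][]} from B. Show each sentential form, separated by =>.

B=>S=>{B}=>{BB}=>{BBB}=>{[B]BB}=>{[BB]BB}=>{[SB]BB}=>{[{B}B]BB}=>{[{[]}B]BB}=>{[{[]}[]]BB}=>{[{[]}[]][]B}=>{[{[]}[]][][]}

B => S   [B → S]
S => {B}   [S → { B }]
{B} => {BB}   [B → B B]
{BB} => {BBB}   [B → B B]
{BBB} => {[B]BB}   [B → [ B ]]
{[B]BB} => {[BB]BB}   [B → B B]
{[BB]BB} => {[SB]BB}   [B → S]
{[SB]BB} => {[{B}B]BB}   [S → { B }]
{[{B}B]BB} => {[{[]}B]BB}   [B → [ ]]
{[{[]}B]BB} => {[{[]}[]]BB}   [B → [ ]]
{[{[]}[]]BB} => {[{[]}[]][]B}   [B → [ ]]
{[{[]}[]][]B} => {[{[]}[]][][]}   [B → [ ]]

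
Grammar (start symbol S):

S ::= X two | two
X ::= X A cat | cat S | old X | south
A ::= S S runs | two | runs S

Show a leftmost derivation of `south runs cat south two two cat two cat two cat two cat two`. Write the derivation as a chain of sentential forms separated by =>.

S => X two => X A cat two => X A cat A cat two => X A cat A cat A cat two => south A cat A cat A cat two => south runs S cat A cat A cat two => south runs X two cat A cat A cat two => south runs X A cat two cat A cat A cat two => south runs cat S A cat two cat A cat A cat two => south runs cat X two A cat two cat A cat A cat two => south runs cat south two A cat two cat A cat A cat two => south runs cat south two two cat two cat A cat A cat two => south runs cat south two two cat two cat two cat A cat two => south runs cat south two two cat two cat two cat two cat two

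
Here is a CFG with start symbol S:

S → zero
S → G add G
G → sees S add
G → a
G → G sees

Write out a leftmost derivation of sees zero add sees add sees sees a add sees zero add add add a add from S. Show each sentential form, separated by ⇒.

S ⇒ G add G ⇒ G sees add G ⇒ sees S add sees add G ⇒ sees zero add sees add G ⇒ sees zero add sees add sees S add ⇒ sees zero add sees add sees G add G add ⇒ sees zero add sees add sees sees S add add G add ⇒ sees zero add sees add sees sees G add G add add G add ⇒ sees zero add sees add sees sees a add G add add G add ⇒ sees zero add sees add sees sees a add sees S add add add G add ⇒ sees zero add sees add sees sees a add sees zero add add add G add ⇒ sees zero add sees add sees sees a add sees zero add add add a add

S ⇒ G add G   [S → G add G]
G add G ⇒ G sees add G   [G → G sees]
G sees add G ⇒ sees S add sees add G   [G → sees S add]
sees S add sees add G ⇒ sees zero add sees add G   [S → zero]
sees zero add sees add G ⇒ sees zero add sees add sees S add   [G → sees S add]
sees zero add sees add sees S add ⇒ sees zero add sees add sees G add G add   [S → G add G]
sees zero add sees add sees G add G add ⇒ sees zero add sees add sees sees S add add G add   [G → sees S add]
sees zero add sees add sees sees S add add G add ⇒ sees zero add sees add sees sees G add G add add G add   [S → G add G]
sees zero add sees add sees sees G add G add add G add ⇒ sees zero add sees add sees sees a add G add add G add   [G → a]
sees zero add sees add sees sees a add G add add G add ⇒ sees zero add sees add sees sees a add sees S add add add G add   [G → sees S add]
sees zero add sees add sees sees a add sees S add add add G add ⇒ sees zero add sees add sees sees a add sees zero add add add G add   [S → zero]
sees zero add sees add sees sees a add sees zero add add add G add ⇒ sees zero add sees add sees sees a add sees zero add add add a add   [G → a]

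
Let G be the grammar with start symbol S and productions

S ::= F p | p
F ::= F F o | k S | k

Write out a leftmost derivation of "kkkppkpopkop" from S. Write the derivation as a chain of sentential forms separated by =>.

S => Fp   [S ::= F p]
Fp => FFop   [F ::= F F o]
FFop => kSFop   [F ::= k S]
kSFop => kFpFop   [S ::= F p]
kFpFop => kFFopFop   [F ::= F F o]
kFFopFop => kkSFopFop   [F ::= k S]
kkSFopFop => kkFpFopFop   [S ::= F p]
kkFpFopFop => kkkSpFopFop   [F ::= k S]
kkkSpFopFop => kkkppFopFop   [S ::= p]
kkkppFopFop => kkkppkSopFop   [F ::= k S]
kkkppkSopFop => kkkppkpopFop   [S ::= p]
kkkppkpopFop => kkkppkpopkop   [F ::= k]

S => Fp => FFop => kSFop => kFpFop => kFFopFop => kkSFopFop => kkFpFopFop => kkkSpFopFop => kkkppFopFop => kkkppkSopFop => kkkppkpopFop => kkkppkpopkop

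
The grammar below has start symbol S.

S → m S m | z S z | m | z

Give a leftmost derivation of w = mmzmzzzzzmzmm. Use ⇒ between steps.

S ⇒ mSm   [S → m S m]
mSm ⇒ mmSmm   [S → m S m]
mmSmm ⇒ mmzSzmm   [S → z S z]
mmzSzmm ⇒ mmzmSmzmm   [S → m S m]
mmzmSmzmm ⇒ mmzmzSzmzmm   [S → z S z]
mmzmzSzmzmm ⇒ mmzmzzSzzmzmm   [S → z S z]
mmzmzzSzzmzmm ⇒ mmzmzzzzzmzmm   [S → z]

S⇒mSm⇒mmSmm⇒mmzSzmm⇒mmzmSmzmm⇒mmzmzSzmzmm⇒mmzmzzSzzmzmm⇒mmzmzzzzzmzmm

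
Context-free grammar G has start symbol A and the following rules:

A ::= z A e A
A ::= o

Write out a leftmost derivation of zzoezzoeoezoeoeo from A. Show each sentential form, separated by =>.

A => zAeA => zzAeAeA => zzoeAeA => zzoezAeAeA => zzoezzAeAeAeA => zzoezzoeAeAeA => zzoezzoeoeAeA => zzoezzoeoezAeAeA => zzoezzoeoezoeAeA => zzoezzoeoezoeoeA => zzoezzoeoezoeoeo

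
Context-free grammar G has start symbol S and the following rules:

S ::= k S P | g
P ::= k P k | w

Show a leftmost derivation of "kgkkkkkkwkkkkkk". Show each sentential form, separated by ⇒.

S ⇒ kSP ⇒ kgP ⇒ kgkPk ⇒ kgkkPkk ⇒ kgkkkPkkk ⇒ kgkkkkPkkkk ⇒ kgkkkkkPkkkkk ⇒ kgkkkkkkPkkkkkk ⇒ kgkkkkkkwkkkkkk

S ⇒ kSP   [S ::= k S P]
kSP ⇒ kgP   [S ::= g]
kgP ⇒ kgkPk   [P ::= k P k]
kgkPk ⇒ kgkkPkk   [P ::= k P k]
kgkkPkk ⇒ kgkkkPkkk   [P ::= k P k]
kgkkkPkkk ⇒ kgkkkkPkkkk   [P ::= k P k]
kgkkkkPkkkk ⇒ kgkkkkkPkkkkk   [P ::= k P k]
kgkkkkkPkkkkk ⇒ kgkkkkkkPkkkkkk   [P ::= k P k]
kgkkkkkkPkkkkkk ⇒ kgkkkkkkwkkkkkk   [P ::= w]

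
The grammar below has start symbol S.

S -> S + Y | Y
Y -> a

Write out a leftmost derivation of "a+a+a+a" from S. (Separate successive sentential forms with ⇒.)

S ⇒ S+Y ⇒ S+Y+Y ⇒ S+Y+Y+Y ⇒ Y+Y+Y+Y ⇒ a+Y+Y+Y ⇒ a+a+Y+Y ⇒ a+a+a+Y ⇒ a+a+a+a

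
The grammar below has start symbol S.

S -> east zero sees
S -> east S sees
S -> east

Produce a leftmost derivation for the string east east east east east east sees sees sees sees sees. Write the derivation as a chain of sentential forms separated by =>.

S => east S sees => east east S sees sees => east east east S sees sees sees => east east east east S sees sees sees sees => east east east east east S sees sees sees sees sees => east east east east east east sees sees sees sees sees

S => east S sees   [S -> east S sees]
east S sees => east east S sees sees   [S -> east S sees]
east east S sees sees => east east east S sees sees sees   [S -> east S sees]
east east east S sees sees sees => east east east east S sees sees sees sees   [S -> east S sees]
east east east east S sees sees sees sees => east east east east east S sees sees sees sees sees   [S -> east S sees]
east east east east east S sees sees sees sees sees => east east east east east east sees sees sees sees sees   [S -> east]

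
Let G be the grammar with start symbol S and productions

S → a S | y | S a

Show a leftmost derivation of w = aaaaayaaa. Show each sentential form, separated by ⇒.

S ⇒ Sa ⇒ aSa ⇒ aaSa ⇒ aaaSa ⇒ aaaaSa ⇒ aaaaaSa ⇒ aaaaaSaa ⇒ aaaaaSaaa ⇒ aaaaayaaa

S ⇒ Sa   [S → S a]
Sa ⇒ aSa   [S → a S]
aSa ⇒ aaSa   [S → a S]
aaSa ⇒ aaaSa   [S → a S]
aaaSa ⇒ aaaaSa   [S → a S]
aaaaSa ⇒ aaaaaSa   [S → a S]
aaaaaSa ⇒ aaaaaSaa   [S → S a]
aaaaaSaa ⇒ aaaaaSaaa   [S → S a]
aaaaaSaaa ⇒ aaaaayaaa   [S → y]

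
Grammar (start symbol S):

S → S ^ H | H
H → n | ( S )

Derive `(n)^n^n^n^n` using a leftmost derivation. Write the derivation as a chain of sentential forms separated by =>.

S => S^H => S^H^H => S^H^H^H => S^H^H^H^H => H^H^H^H^H => (S)^H^H^H^H => (H)^H^H^H^H => (n)^H^H^H^H => (n)^n^H^H^H => (n)^n^n^H^H => (n)^n^n^n^H => (n)^n^n^n^n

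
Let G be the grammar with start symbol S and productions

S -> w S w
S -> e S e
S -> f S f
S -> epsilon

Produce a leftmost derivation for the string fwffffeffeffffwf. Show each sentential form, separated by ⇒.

S⇒fSf⇒fwSwf⇒fwfSfwf⇒fwffSffwf⇒fwfffSfffwf⇒fwffffSffffwf⇒fwffffeSeffffwf⇒fwffffefSfeffffwf⇒fwffffeffeffffwf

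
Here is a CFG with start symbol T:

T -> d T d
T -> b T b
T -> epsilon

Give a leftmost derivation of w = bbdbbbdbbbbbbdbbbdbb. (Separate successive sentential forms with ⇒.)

T ⇒ bTb   [T -> b T b]
bTb ⇒ bbTbb   [T -> b T b]
bbTbb ⇒ bbdTdbb   [T -> d T d]
bbdTdbb ⇒ bbdbTbdbb   [T -> b T b]
bbdbTbdbb ⇒ bbdbbTbbdbb   [T -> b T b]
bbdbbTbbdbb ⇒ bbdbbbTbbbdbb   [T -> b T b]
bbdbbbTbbbdbb ⇒ bbdbbbdTdbbbdbb   [T -> d T d]
bbdbbbdTdbbbdbb ⇒ bbdbbbdbTbdbbbdbb   [T -> b T b]
bbdbbbdbTbdbbbdbb ⇒ bbdbbbdbbTbbdbbbdbb   [T -> b T b]
bbdbbbdbbTbbdbbbdbb ⇒ bbdbbbdbbbTbbbdbbbdbb   [T -> b T b]
bbdbbbdbbbTbbbdbbbdbb ⇒ bbdbbbdbbbbbbdbbbdbb   [T -> epsilon]

T ⇒ bTb ⇒ bbTbb ⇒ bbdTdbb ⇒ bbdbTbdbb ⇒ bbdbbTbbdbb ⇒ bbdbbbTbbbdbb ⇒ bbdbbbdTdbbbdbb ⇒ bbdbbbdbTbdbbbdbb ⇒ bbdbbbdbbTbbdbbbdbb ⇒ bbdbbbdbbbTbbbdbbbdbb ⇒ bbdbbbdbbbbbbdbbbdbb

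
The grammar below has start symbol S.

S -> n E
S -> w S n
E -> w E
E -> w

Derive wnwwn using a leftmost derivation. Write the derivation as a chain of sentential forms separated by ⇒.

S ⇒ wSn ⇒ wnEn ⇒ wnwEn ⇒ wnwwn

S ⇒ wSn   [S -> w S n]
wSn ⇒ wnEn   [S -> n E]
wnEn ⇒ wnwEn   [E -> w E]
wnwEn ⇒ wnwwn   [E -> w]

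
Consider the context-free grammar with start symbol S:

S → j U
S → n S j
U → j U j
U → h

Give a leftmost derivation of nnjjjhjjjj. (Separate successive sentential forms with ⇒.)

S ⇒ nSj   [S → n S j]
nSj ⇒ nnSjj   [S → n S j]
nnSjj ⇒ nnjUjj   [S → j U]
nnjUjj ⇒ nnjjUjjj   [U → j U j]
nnjjUjjj ⇒ nnjjjUjjjj   [U → j U j]
nnjjjUjjjj ⇒ nnjjjhjjjj   [U → h]

S⇒nSj⇒nnSjj⇒nnjUjj⇒nnjjUjjj⇒nnjjjUjjjj⇒nnjjjhjjjj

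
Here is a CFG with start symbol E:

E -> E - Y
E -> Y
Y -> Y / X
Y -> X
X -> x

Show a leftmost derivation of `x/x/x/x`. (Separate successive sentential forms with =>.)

E => Y => Y/X => Y/X/X => Y/X/X/X => X/X/X/X => x/X/X/X => x/x/X/X => x/x/x/X => x/x/x/x

E => Y   [E -> Y]
Y => Y/X   [Y -> Y / X]
Y/X => Y/X/X   [Y -> Y / X]
Y/X/X => Y/X/X/X   [Y -> Y / X]
Y/X/X/X => X/X/X/X   [Y -> X]
X/X/X/X => x/X/X/X   [X -> x]
x/X/X/X => x/x/X/X   [X -> x]
x/x/X/X => x/x/x/X   [X -> x]
x/x/x/X => x/x/x/x   [X -> x]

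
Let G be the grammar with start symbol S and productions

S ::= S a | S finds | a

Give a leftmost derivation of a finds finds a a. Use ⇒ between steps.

S ⇒ S a   [S ::= S a]
S a ⇒ S a a   [S ::= S a]
S a a ⇒ S finds a a   [S ::= S finds]
S finds a a ⇒ S finds finds a a   [S ::= S finds]
S finds finds a a ⇒ a finds finds a a   [S ::= a]

S ⇒ S a ⇒ S a a ⇒ S finds a a ⇒ S finds finds a a ⇒ a finds finds a a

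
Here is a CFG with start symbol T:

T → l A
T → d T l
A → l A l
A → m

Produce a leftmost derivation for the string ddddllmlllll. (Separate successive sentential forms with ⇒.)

T ⇒ dTl ⇒ ddTll ⇒ dddTlll ⇒ ddddTllll ⇒ ddddlAllll ⇒ ddddllAlllll ⇒ ddddllmlllll

T ⇒ dTl   [T → d T l]
dTl ⇒ ddTll   [T → d T l]
ddTll ⇒ dddTlll   [T → d T l]
dddTlll ⇒ ddddTllll   [T → d T l]
ddddTllll ⇒ ddddlAllll   [T → l A]
ddddlAllll ⇒ ddddllAlllll   [A → l A l]
ddddllAlllll ⇒ ddddllmlllll   [A → m]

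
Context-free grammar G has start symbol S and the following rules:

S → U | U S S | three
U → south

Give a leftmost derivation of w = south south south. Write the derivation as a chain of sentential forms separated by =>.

S => U S S   [S → U S S]
U S S => south S S   [U → south]
south S S => south U S   [S → U]
south U S => south south S   [U → south]
south south S => south south U   [S → U]
south south U => south south south   [U → south]

S => U S S => south S S => south U S => south south S => south south U => south south south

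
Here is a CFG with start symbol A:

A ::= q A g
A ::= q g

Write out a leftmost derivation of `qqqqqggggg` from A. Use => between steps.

A => qAg => qqAgg => qqqAggg => qqqqAgggg => qqqqqggggg

A => qAg   [A ::= q A g]
qAg => qqAgg   [A ::= q A g]
qqAgg => qqqAggg   [A ::= q A g]
qqqAggg => qqqqAgggg   [A ::= q A g]
qqqqAgggg => qqqqqggggg   [A ::= q g]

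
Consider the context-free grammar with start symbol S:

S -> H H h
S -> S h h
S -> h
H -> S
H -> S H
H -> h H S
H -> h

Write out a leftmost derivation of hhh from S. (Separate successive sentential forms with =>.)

S => HHh   [S -> H H h]
HHh => SHh   [H -> S]
SHh => hHh   [S -> h]
hHh => hhh   [H -> h]

S=>HHh=>SHh=>hHh=>hhh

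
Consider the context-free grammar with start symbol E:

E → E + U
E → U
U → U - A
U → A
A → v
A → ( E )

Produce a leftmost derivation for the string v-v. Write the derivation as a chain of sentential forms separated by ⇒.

E ⇒ U   [E → U]
U ⇒ U-A   [U → U - A]
U-A ⇒ A-A   [U → A]
A-A ⇒ v-A   [A → v]
v-A ⇒ v-v   [A → v]

E ⇒ U ⇒ U-A ⇒ A-A ⇒ v-A ⇒ v-v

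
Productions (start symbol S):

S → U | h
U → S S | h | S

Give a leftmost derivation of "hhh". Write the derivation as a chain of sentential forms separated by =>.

S => U   [S → U]
U => SS   [U → S S]
SS => US   [S → U]
US => SSS   [U → S S]
SSS => USS   [S → U]
USS => hSS   [U → h]
hSS => hhS   [S → h]
hhS => hhh   [S → h]

S => U => SS => US => SSS => USS => hSS => hhS => hhh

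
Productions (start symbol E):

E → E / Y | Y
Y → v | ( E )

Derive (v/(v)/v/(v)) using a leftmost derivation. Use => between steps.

E => Y => (E) => (E/Y) => (E/Y/Y) => (E/Y/Y/Y) => (Y/Y/Y/Y) => (v/Y/Y/Y) => (v/(E)/Y/Y) => (v/(Y)/Y/Y) => (v/(v)/Y/Y) => (v/(v)/v/Y) => (v/(v)/v/(E)) => (v/(v)/v/(Y)) => (v/(v)/v/(v))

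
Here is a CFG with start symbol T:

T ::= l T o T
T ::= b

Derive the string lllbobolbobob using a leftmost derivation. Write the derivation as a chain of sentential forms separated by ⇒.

T ⇒ lToT   [T ::= l T o T]
lToT ⇒ llToToT   [T ::= l T o T]
llToToT ⇒ lllToToToT   [T ::= l T o T]
lllToToToT ⇒ lllboToToT   [T ::= b]
lllboToToT ⇒ lllboboToT   [T ::= b]
lllboboToT ⇒ lllbobolToToT   [T ::= l T o T]
lllbobolToToT ⇒ lllbobolboToT   [T ::= b]
lllbobolboToT ⇒ lllbobolboboT   [T ::= b]
lllbobolboboT ⇒ lllbobolbobob   [T ::= b]

T⇒lToT⇒llToToT⇒lllToToToT⇒lllboToToT⇒lllboboToT⇒lllbobolToToT⇒lllbobolboToT⇒lllbobolboboT⇒lllbobolbobob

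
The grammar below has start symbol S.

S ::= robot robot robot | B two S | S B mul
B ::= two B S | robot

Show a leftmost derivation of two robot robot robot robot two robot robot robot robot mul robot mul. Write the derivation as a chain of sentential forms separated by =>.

S => S B mul => S B mul B mul => B two S B mul B mul => two B S two S B mul B mul => two robot S two S B mul B mul => two robot robot robot robot two S B mul B mul => two robot robot robot robot two robot robot robot B mul B mul => two robot robot robot robot two robot robot robot robot mul B mul => two robot robot robot robot two robot robot robot robot mul robot mul

S => S B mul   [S ::= S B mul]
S B mul => S B mul B mul   [S ::= S B mul]
S B mul B mul => B two S B mul B mul   [S ::= B two S]
B two S B mul B mul => two B S two S B mul B mul   [B ::= two B S]
two B S two S B mul B mul => two robot S two S B mul B mul   [B ::= robot]
two robot S two S B mul B mul => two robot robot robot robot two S B mul B mul   [S ::= robot robot robot]
two robot robot robot robot two S B mul B mul => two robot robot robot robot two robot robot robot B mul B mul   [S ::= robot robot robot]
two robot robot robot robot two robot robot robot B mul B mul => two robot robot robot robot two robot robot robot robot mul B mul   [B ::= robot]
two robot robot robot robot two robot robot robot robot mul B mul => two robot robot robot robot two robot robot robot robot mul robot mul   [B ::= robot]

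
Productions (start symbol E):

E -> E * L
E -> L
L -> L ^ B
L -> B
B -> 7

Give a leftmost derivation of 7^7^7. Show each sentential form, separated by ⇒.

E⇒L⇒L^B⇒L^B^B⇒B^B^B⇒7^B^B⇒7^7^B⇒7^7^7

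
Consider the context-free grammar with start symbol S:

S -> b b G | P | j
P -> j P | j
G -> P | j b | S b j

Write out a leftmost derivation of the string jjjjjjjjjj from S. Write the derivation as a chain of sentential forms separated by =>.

S => P   [S -> P]
P => jP   [P -> j P]
jP => jjP   [P -> j P]
jjP => jjjP   [P -> j P]
jjjP => jjjjP   [P -> j P]
jjjjP => jjjjjP   [P -> j P]
jjjjjP => jjjjjjP   [P -> j P]
jjjjjjP => jjjjjjjP   [P -> j P]
jjjjjjjP => jjjjjjjjP   [P -> j P]
jjjjjjjjP => jjjjjjjjjP   [P -> j P]
jjjjjjjjjP => jjjjjjjjjj   [P -> j]

S => P => jP => jjP => jjjP => jjjjP => jjjjjP => jjjjjjP => jjjjjjjP => jjjjjjjjP => jjjjjjjjjP => jjjjjjjjjj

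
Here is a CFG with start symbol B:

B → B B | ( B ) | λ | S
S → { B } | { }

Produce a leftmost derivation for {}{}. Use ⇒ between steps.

B ⇒ BB   [B → B B]
BB ⇒ BBB   [B → B B]
BBB ⇒ BBBB   [B → B B]
BBBB ⇒ SBBB   [B → S]
SBBB ⇒ {}BBB   [S → { }]
{}BBB ⇒ {}SBB   [B → S]
{}SBB ⇒ {}{}BB   [S → { }]
{}{}BB ⇒ {}{}B   [B → λ]
{}{}B ⇒ {}{}   [B → λ]

B⇒BB⇒BBB⇒BBBB⇒SBBB⇒{}BBB⇒{}SBB⇒{}{}BB⇒{}{}B⇒{}{}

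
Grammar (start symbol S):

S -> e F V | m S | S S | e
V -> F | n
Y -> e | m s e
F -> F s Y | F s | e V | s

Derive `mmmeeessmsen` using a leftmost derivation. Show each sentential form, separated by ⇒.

S ⇒ mS ⇒ mmS ⇒ mmmS ⇒ mmmeFV ⇒ mmmeFsYV ⇒ mmmeeVsYV ⇒ mmmeeFsYV ⇒ mmmeeeVsYV ⇒ mmmeeeFsYV ⇒ mmmeeessYV ⇒ mmmeeessmseV ⇒ mmmeeessmsen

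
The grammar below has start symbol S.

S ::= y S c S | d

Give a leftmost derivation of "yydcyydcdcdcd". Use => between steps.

S => yScS => yyScScS => yydcScS => yydcyScScS => yydcyyScScScS => yydcyydcScScS => yydcyydcdcScS => yydcyydcdcdcS => yydcyydcdcdcd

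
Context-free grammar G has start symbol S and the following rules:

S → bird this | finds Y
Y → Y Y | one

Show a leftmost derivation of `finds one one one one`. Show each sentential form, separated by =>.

S => finds Y => finds Y Y => finds one Y => finds one Y Y => finds one one Y => finds one one Y Y => finds one one one Y => finds one one one one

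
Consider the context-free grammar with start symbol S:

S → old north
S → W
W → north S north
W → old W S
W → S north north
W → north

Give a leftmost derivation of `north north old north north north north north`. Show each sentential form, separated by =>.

S => W => S north north => W north north => north S north north north => north W north north north => north north S north north north north => north north old north north north north north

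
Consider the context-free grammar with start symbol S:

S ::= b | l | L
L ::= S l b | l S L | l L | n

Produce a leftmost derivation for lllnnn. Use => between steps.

S=>L=>lSL=>lLL=>llSLL=>llLLL=>lllLLL=>lllnLL=>lllnnL=>lllnnn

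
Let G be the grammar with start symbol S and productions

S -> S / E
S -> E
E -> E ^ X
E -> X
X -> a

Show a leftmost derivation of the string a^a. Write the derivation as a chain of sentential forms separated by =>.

S => E   [S -> E]
E => E^X   [E -> E ^ X]
E^X => X^X   [E -> X]
X^X => a^X   [X -> a]
a^X => a^a   [X -> a]

S => E => E^X => X^X => a^X => a^a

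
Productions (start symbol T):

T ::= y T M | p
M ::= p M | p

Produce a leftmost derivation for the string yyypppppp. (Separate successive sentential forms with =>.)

T => yTM   [T ::= y T M]
yTM => yyTMM   [T ::= y T M]
yyTMM => yyyTMMM   [T ::= y T M]
yyyTMMM => yyypMMM   [T ::= p]
yyypMMM => yyyppMMM   [M ::= p M]
yyyppMMM => yyypppMMM   [M ::= p M]
yyypppMMM => yyyppppMM   [M ::= p]
yyyppppMM => yyypppppM   [M ::= p]
yyypppppM => yyypppppp   [M ::= p]

T=>yTM=>yyTMM=>yyyTMMM=>yyypMMM=>yyyppMMM=>yyypppMMM=>yyyppppMM=>yyypppppM=>yyypppppp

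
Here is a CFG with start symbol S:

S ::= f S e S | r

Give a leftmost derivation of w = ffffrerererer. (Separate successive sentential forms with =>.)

S => fSeS => ffSeSeS => fffSeSeSeS => ffffSeSeSeSeS => ffffreSeSeSeS => ffffrereSeSeS => ffffrerereSeS => ffffrererereS => ffffrerererer

S => fSeS   [S ::= f S e S]
fSeS => ffSeSeS   [S ::= f S e S]
ffSeSeS => fffSeSeSeS   [S ::= f S e S]
fffSeSeSeS => ffffSeSeSeSeS   [S ::= f S e S]
ffffSeSeSeSeS => ffffreSeSeSeS   [S ::= r]
ffffreSeSeSeS => ffffrereSeSeS   [S ::= r]
ffffrereSeSeS => ffffrerereSeS   [S ::= r]
ffffrerereSeS => ffffrererereS   [S ::= r]
ffffrererereS => ffffrerererer   [S ::= r]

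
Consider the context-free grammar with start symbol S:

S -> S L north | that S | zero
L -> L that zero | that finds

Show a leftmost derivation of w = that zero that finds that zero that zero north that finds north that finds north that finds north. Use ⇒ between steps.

S ⇒ S L north ⇒ S L north L north ⇒ S L north L north L north ⇒ that S L north L north L north ⇒ that S L north L north L north L north ⇒ that zero L north L north L north L north ⇒ that zero L that zero north L north L north L north ⇒ that zero L that zero that zero north L north L north L north ⇒ that zero that finds that zero that zero north L north L north L north ⇒ that zero that finds that zero that zero north that finds north L north L north ⇒ that zero that finds that zero that zero north that finds north that finds north L north ⇒ that zero that finds that zero that zero north that finds north that finds north that finds north

S ⇒ S L north   [S -> S L north]
S L north ⇒ S L north L north   [S -> S L north]
S L north L north ⇒ S L north L north L north   [S -> S L north]
S L north L north L north ⇒ that S L north L north L north   [S -> that S]
that S L north L north L north ⇒ that S L north L north L north L north   [S -> S L north]
that S L north L north L north L north ⇒ that zero L north L north L north L north   [S -> zero]
that zero L north L north L north L north ⇒ that zero L that zero north L north L north L north   [L -> L that zero]
that zero L that zero north L north L north L north ⇒ that zero L that zero that zero north L north L north L north   [L -> L that zero]
that zero L that zero that zero north L north L north L north ⇒ that zero that finds that zero that zero north L north L north L north   [L -> that finds]
that zero that finds that zero that zero north L north L north L north ⇒ that zero that finds that zero that zero north that finds north L north L north   [L -> that finds]
that zero that finds that zero that zero north that finds north L north L north ⇒ that zero that finds that zero that zero north that finds north that finds north L north   [L -> that finds]
that zero that finds that zero that zero north that finds north that finds north L north ⇒ that zero that finds that zero that zero north that finds north that finds north that finds north   [L -> that finds]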